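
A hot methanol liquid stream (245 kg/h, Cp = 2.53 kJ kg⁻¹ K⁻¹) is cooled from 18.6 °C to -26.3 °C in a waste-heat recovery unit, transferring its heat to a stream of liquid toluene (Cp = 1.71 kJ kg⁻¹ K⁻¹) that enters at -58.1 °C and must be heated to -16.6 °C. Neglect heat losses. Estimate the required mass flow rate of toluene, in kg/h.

ṁ_c = 392 kg/h

Heat released by hot stream: Q = 245 × 2.53 × (18.6 − -26.3) = 27831 kJ/h
Energy balance on cold side (adiabatic exchanger): Q = ṁ_c·Cp_c·(T_c,out − T_c,in)
ṁ_c = 27831 / [1.71 × (-16.6 − -58.1)] = 392.18 kg/h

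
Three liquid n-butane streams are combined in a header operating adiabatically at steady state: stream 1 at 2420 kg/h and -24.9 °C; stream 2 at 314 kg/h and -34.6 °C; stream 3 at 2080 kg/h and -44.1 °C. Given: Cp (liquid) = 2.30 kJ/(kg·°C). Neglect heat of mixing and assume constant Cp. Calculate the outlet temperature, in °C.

No heat crosses the boundary, so H_out = H_in.
T_out = Σ ṁᵢCp,ᵢTᵢ / Σ ṁᵢCp,ᵢ
      = -374560 / 11072 = -33.829 °C

T_out = -33.8 °C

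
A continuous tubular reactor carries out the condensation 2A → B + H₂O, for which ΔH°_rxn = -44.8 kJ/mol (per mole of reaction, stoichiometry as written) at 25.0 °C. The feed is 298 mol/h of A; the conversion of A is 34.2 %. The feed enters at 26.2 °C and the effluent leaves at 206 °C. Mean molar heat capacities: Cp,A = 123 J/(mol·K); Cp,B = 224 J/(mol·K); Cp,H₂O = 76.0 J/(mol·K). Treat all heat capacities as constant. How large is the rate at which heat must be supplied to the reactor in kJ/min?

Extent of reaction ξ = 0.342 × 298 / 2 = 50.958 mol/h
Reaction term: ξ·ΔH°_rxn = 50.958 × -44.8 = -2282.9 kJ/h
Sensible, feed 26.2→25 °C: -43.985 kJ/h
Outlet flows (mol/h): A 196.08, B 50.958, H₂O 50.958
Sensible, products 25→206 °C: 7132.4 kJ/h
Q = ΔH = 4805.5 kJ/h = 1.3349 kW
Heat supplied = 80.092 kJ/min

Q_in = 80.1 kJ/min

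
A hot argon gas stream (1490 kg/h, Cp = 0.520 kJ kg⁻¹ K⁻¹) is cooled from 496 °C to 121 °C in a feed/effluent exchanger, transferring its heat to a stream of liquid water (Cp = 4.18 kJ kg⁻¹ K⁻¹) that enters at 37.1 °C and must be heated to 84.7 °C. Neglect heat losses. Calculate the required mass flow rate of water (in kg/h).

ṁ_c = 1460 kg/h

Heat released by hot stream: Q = 1490 × 0.520 × (496 − 121) = 290550 kJ/h
Energy balance on cold side (adiabatic exchanger): Q = ṁ_c·Cp_c·(T_c,out − T_c,in)
ṁ_c = 290550 / [4.18 × (84.7 − 37.1)] = 1460.3 kg/h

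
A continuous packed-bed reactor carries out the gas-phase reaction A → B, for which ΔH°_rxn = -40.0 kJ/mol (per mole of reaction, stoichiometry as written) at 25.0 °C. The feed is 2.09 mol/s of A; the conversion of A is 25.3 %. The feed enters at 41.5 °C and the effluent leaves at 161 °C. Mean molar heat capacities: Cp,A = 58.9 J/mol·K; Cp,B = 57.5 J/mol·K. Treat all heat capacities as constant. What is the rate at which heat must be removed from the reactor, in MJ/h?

Extent of reaction ξ = 0.253 × 2.09 = 0.52877 mol/s
Reaction term: ξ·ΔH°_rxn = 0.52877 × -40.0 = -21.151 kJ/s
Sensible, feed 41.5→25 °C: -2.0312 kJ/s
Outlet flows (mol/s): A 1.5612, B 0.52877
Sensible, products 25→161 °C: 16.641 kJ/s
Q = ΔH = -6.5409 kJ/s = -6.5409 kW
Heat removed = 23.547 MJ/h

Q_out = 23.5 MJ/h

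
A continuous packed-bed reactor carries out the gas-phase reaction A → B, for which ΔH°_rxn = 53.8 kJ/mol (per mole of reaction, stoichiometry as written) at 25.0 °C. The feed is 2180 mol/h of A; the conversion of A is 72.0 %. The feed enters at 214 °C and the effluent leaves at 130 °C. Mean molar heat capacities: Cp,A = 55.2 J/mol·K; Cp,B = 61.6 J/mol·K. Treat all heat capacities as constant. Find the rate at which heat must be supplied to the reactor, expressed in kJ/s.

Extent of reaction ξ = 0.720 × 2180 = 1569.6 mol/h
Reaction term: ξ·ΔH°_rxn = 1569.6 × 53.8 = 84444 kJ/h
Sensible, feed 214→25 °C: -22744 kJ/h
Outlet flows (mol/h): A 610.4, B 1569.6
Sensible, products 25→130 °C: 13690 kJ/h
Q = ΔH = 75391 kJ/h = 20.942 kW
Heat supplied = 20.942 kJ/s

Q_in = 20.9 kJ/s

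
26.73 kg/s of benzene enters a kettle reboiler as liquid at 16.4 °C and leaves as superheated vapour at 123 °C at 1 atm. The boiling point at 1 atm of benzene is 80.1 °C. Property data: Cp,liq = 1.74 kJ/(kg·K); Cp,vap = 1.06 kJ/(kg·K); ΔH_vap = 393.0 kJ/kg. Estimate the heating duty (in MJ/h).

liquid 16.4→80.1 °C: 110.84 kJ/kg
vaporisation at 80.1 °C: 393 kJ/kg
vapour 80.1→123 °C: 45.474 kJ/kg
Δh = 110.84 + 393 + 45.474 = 549.31 kJ/kg
Q = ṁ·Δh = 26.73 kg/s × 549.31 kJ/kg = 14683 kJ/s
|Q| = 14683 kW = 52859 MJ/h

Q = 52900 MJ/h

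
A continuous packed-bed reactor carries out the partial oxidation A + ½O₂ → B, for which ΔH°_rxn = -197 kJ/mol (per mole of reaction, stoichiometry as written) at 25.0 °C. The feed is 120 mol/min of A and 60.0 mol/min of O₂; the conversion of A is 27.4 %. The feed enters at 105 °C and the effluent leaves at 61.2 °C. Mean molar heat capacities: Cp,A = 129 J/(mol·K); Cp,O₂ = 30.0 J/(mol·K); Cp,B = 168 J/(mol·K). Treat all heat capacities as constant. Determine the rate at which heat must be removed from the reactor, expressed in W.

Extent of reaction ξ = 0.274 × 120 = 32.88 mol/min
Reaction term: ξ·ΔH°_rxn = 32.88 × -197 = -6477.4 kJ/min
Sensible, feed 105→25 °C: -1382.4 kJ/min
Outlet flows (mol/min): A 87.12, O₂ 43.56, B 32.88
Sensible, products 25→61.2 °C: 654.1 kJ/min
Q = ΔH = -7205.7 kJ/min = -120.09 kW
Heat removed = 120090 W

Q_out = 120000 W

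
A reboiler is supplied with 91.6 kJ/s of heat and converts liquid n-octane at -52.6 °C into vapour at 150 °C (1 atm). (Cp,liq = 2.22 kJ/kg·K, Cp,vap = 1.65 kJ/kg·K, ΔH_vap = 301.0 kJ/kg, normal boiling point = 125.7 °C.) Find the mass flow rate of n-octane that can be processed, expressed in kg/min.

Δh = 2.22×(125.7−-52.6) + 301.0 + 1.65×(150−125.7) = 736.92 kJ/kg
Q = 91.6 kJ/s = 91.6 kJ/s = 5496 kJ/min
ṁ = Q/Δh = 5496 / 736.92 = 7.4581 kg/min

ṁ = 7.46 kg/min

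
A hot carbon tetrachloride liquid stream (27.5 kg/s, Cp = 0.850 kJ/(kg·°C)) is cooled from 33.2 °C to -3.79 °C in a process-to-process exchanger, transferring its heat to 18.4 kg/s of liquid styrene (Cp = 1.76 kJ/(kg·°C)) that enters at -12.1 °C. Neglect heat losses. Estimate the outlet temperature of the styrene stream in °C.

T_c,out = 14.6 °C

Heat released by hot stream: Q = 27.5 × 0.850 × (33.2 − -3.79) = 864.64 kJ/s
Energy balance on cold side (adiabatic exchanger): Q = ṁ_c·Cp_c·(T_c,out − T_c,in)
T_c,out = -12.1 + 864.64/(18.4 × 1.76) = 14.6 °C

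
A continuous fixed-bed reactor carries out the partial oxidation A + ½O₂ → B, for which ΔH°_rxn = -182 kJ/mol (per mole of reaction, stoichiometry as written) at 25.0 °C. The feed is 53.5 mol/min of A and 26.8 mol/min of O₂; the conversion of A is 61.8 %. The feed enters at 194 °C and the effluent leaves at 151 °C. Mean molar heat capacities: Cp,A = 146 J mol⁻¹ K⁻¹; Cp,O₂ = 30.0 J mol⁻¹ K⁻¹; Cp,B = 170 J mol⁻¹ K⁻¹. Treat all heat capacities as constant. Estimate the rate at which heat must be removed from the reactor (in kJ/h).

Extent of reaction ξ = 0.618 × 53.5 = 33.063 mol/min
Reaction term: ξ·ΔH°_rxn = 33.063 × -182 = -6017.5 kJ/min
Sensible, feed 194→25 °C: -1455.9 kJ/min
Outlet flows (mol/min): A 20.437, O₂ 10.268, B 33.063
Sensible, products 25→151 °C: 1123 kJ/min
Q = ΔH = -6350.4 kJ/min = -105.84 kW
Heat removed = 381030 kJ/h

Q_out = 381000 kJ/h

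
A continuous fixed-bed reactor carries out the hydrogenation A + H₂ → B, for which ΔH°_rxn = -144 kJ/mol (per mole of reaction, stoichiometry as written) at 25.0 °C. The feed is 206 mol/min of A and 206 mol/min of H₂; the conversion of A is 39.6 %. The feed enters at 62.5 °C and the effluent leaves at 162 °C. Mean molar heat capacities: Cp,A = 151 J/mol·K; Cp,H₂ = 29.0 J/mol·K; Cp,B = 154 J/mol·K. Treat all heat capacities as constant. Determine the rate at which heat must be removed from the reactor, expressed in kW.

Extent of reaction ξ = 0.396 × 206 = 81.576 mol/min
Reaction term: ξ·ΔH°_rxn = 81.576 × -144 = -11747 kJ/min
Sensible, feed 62.5→25 °C: -1390.5 kJ/min
Outlet flows (mol/min): A 124.42, H₂ 124.42, B 81.576
Sensible, products 25→162 °C: 4789.4 kJ/min
Q = ΔH = -8348.1 kJ/min = -139.13 kW
Heat removed = 139.13 kW

Q_out = 139 kW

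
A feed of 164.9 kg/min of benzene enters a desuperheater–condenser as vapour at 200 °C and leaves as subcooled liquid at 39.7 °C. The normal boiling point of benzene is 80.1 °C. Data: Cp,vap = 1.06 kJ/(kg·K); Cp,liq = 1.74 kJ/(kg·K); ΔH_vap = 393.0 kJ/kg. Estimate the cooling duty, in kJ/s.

Q_c = 1620 kJ/s

vapour 200→80.1 °C: -127.09 kJ/kg
condensation at 80.1 °C: -393 kJ/kg
liquid 80.1→39.7 °C: -70.296 kJ/kg
Δh = -127.09 + -393 + -70.296 = -590.39 kJ/kg
Q = ṁ·Δh = 164.9 kg/min × -590.39 kJ/kg = -97355 kJ/min
|Q| = 1622.6 kW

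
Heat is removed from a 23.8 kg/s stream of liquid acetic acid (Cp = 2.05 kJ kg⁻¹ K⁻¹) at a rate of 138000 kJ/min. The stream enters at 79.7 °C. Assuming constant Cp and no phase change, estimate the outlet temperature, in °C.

Q = 138000 kJ/min = 2300 kJ/s
ΔT = Q/(ṁ·Cp) = 2300/(23.8×2.05) = 47.141 K
T_out = 79.7 − 47.141 = 32.559 °C

T_out = 32.6 °C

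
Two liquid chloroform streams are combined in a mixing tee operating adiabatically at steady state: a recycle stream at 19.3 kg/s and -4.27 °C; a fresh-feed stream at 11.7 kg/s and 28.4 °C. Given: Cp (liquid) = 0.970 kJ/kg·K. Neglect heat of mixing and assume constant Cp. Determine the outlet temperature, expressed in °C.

Adiabatic, steady state ⇒ Σ ṁᵢCp,ᵢ(T_out − Tᵢ) = 0
T_out = Σ ṁᵢCp,ᵢTᵢ / Σ ṁᵢCp,ᵢ
      = 242.37 / 30.07 = 8.0603 °C

T_out = 8.06 °C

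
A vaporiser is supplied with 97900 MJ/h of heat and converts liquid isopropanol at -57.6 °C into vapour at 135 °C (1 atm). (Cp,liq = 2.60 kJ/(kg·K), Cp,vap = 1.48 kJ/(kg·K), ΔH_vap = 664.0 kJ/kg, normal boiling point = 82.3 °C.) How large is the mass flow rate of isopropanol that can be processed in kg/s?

ṁ = 24.6 kg/s

Δh = 2.60×(82.3−-57.6) + 664.0 + 1.48×(135−82.3) = 1105.7 kJ/kg
Q = 97900 MJ/h = 27194 kJ/s = 27194 kJ/s
ṁ = Q/Δh = 27194 / 1105.7 = 24.594 kg/s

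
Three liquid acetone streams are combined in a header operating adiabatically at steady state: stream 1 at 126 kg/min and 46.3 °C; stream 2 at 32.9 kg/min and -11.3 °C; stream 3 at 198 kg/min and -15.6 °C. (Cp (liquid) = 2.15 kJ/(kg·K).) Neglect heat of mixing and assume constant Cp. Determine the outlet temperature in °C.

Adiabatic, steady state ⇒ Σ ṁᵢCp,ᵢ(T_out − Tᵢ) = 0
Σ ṁᵢCp,ᵢTᵢ = 126×2.15×46.3 + 32.9×2.15×-11.3 + 198×2.15×-15.6 = 5102.4
Σ ṁᵢCp,ᵢ = 126×2.15 + 32.9×2.15 + 198×2.15 = 767.33
T_out = 5102.4 / 767.33 = 6.6496 °C

T_out = 6.65 °C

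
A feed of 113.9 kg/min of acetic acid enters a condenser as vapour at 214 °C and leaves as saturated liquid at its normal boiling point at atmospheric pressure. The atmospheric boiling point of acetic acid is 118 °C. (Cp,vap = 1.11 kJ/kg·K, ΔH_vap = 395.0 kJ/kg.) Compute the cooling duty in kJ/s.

Q_c = 952 kJ/s

vapour 214→118 °C: -106.56 kJ/kg
condensation at 118 °C: -395 kJ/kg
Δh = -106.56 + -395 = -501.56 kJ/kg
Q = ṁ·Δh = 113.9 kg/min × -501.56 kJ/kg = -57128 kJ/min
|Q| = 952.13 kW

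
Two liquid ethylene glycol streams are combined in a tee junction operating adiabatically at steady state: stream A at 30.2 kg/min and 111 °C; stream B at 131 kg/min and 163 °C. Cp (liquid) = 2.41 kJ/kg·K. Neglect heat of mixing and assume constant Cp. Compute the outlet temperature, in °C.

No heat crosses the boundary, so H_out = H_in.
T_out = Σ ṁᵢCp,ᵢTᵢ / Σ ṁᵢCp,ᵢ
      = 59540 / 388.49 = 153.26 °C

T_out = 153 °C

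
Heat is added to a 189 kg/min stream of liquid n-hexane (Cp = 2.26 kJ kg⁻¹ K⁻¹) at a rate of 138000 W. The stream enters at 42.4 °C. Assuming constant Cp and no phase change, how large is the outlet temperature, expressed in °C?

T_out = 61.8 °C

Q = 138000 W = 8280 kJ/min
ΔT = Q/(ṁ·Cp) = 8280/(189×2.26) = 19.385 K
T_out = 42.4 + 19.385 = 61.785 °C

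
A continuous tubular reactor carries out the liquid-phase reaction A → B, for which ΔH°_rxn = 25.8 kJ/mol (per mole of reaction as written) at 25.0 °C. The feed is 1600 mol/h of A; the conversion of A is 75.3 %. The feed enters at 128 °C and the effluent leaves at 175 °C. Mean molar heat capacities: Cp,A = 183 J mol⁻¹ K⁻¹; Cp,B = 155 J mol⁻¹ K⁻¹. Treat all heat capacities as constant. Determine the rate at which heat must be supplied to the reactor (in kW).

Q_in = 11.1 kW

Extent of reaction ξ = 0.753 × 1600 = 1204.8 mol/h
Reaction term: ξ·ΔH°_rxn = 1204.8 × 25.8 = 31084 kJ/h
Sensible, feed 128→25 °C: -30158 kJ/h
Outlet flows (mol/h): A 395.2, B 1204.8
Sensible, products 25→175 °C: 38860 kJ/h
Q = ΔH = 39785 kJ/h = 11.051 kW
Heat supplied = 11.051 kW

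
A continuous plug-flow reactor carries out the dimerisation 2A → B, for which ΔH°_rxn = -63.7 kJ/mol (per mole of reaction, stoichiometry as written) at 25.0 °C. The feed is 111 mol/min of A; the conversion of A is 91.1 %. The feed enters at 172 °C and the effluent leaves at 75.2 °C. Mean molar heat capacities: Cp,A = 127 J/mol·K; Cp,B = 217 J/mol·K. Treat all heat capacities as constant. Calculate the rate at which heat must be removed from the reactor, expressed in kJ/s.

Extent of reaction ξ = 0.911 × 111 / 2 = 50.561 mol/min
Reaction term: ξ·ΔH°_rxn = 50.561 × -63.7 = -3220.7 kJ/min
Sensible, feed 172→25 °C: -2072.3 kJ/min
Outlet flows (mol/min): A 9.879, B 50.561
Sensible, products 25→75.2 °C: 613.76 kJ/min
Q = ΔH = -4679.2 kJ/min = -77.987 kW
Heat removed = 77.987 kJ/s

Q_out = 78.0 kJ/s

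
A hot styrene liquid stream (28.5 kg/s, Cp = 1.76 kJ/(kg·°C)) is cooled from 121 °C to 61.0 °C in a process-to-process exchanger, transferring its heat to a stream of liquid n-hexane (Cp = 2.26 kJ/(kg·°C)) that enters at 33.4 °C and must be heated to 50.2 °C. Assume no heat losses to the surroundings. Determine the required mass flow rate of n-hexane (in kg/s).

Heat released by hot stream: Q = 28.5 × 1.76 × (121 − 61.0) = 3009.6 kJ/s
Energy balance on cold side (adiabatic exchanger): Q = ṁ_c·Cp_c·(T_c,out − T_c,in)
ṁ_c = 3009.6 / [2.26 × (50.2 − 33.4)] = 79.267 kg/s

ṁ_c = 79.3 kg/s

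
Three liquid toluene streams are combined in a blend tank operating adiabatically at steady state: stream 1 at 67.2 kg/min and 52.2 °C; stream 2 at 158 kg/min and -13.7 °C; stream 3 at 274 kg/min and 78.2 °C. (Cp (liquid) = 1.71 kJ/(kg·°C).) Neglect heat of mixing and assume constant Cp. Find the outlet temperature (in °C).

Adiabatic, steady state ⇒ Σ ṁᵢCp,ᵢ(T_out − Tᵢ) = 0
Σ ṁᵢCp,ᵢTᵢ = 67.2×1.71×52.2 + 158×1.71×-13.7 + 274×1.71×78.2 = 38937
Σ ṁᵢCp,ᵢ = 67.2×1.71 + 158×1.71 + 274×1.71 = 853.63
T_out = 38937 / 853.63 = 45.613 °C

T_out = 45.6 °C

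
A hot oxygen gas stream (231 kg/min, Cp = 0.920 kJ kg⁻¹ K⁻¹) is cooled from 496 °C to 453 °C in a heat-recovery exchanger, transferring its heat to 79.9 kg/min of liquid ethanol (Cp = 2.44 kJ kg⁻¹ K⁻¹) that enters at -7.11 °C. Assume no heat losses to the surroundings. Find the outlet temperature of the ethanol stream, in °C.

Heat released by hot stream: Q = 231 × 0.920 × (496 − 453) = 9138.4 kJ/min
Energy balance on cold side (adiabatic exchanger): Q = ṁ_c·Cp_c·(T_c,out − T_c,in)
T_c,out = -7.11 + 9138.4/(79.9 × 2.44) = 39.764 °C

T_c,out = 39.8 °C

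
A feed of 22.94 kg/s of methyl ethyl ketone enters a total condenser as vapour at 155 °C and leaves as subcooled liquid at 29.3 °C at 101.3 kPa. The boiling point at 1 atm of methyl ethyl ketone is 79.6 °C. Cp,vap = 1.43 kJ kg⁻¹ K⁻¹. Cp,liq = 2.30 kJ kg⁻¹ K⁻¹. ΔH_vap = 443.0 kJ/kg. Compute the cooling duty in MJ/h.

Q_c = 55000 MJ/h

vapour 155→79.6 °C: -107.82 kJ/kg
condensation at 79.6 °C: -443 kJ/kg
liquid 79.6→29.3 °C: -115.69 kJ/kg
Δh = -107.82 + -443 + -115.69 = -666.51 kJ/kg
Q = ṁ·Δh = 22.94 kg/s × -666.51 kJ/kg = -15290 kJ/s
|Q| = 15290 kW = 55043 MJ/h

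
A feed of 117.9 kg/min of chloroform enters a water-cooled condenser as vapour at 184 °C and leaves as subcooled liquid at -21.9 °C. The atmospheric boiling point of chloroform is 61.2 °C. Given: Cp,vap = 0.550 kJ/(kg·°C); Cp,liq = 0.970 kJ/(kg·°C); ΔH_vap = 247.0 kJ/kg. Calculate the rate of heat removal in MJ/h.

vapour 184→61.2 °C: -67.54 kJ/kg
condensation at 61.2 °C: -247 kJ/kg
liquid 61.2→-21.9 °C: -80.607 kJ/kg
Δh = -67.54 + -247 + -80.607 = -395.15 kJ/kg
Q = ṁ·Δh = 117.9 kg/min × -395.15 kJ/kg = -46588 kJ/min
|Q| = 776.46 kW = 2795.3 MJ/h

Q_c = 2800 MJ/h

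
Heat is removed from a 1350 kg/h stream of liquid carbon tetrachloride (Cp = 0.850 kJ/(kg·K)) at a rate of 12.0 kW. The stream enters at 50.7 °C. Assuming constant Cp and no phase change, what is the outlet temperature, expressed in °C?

T_out = 13.1 °C

Q = 12.0 kW = 43200 kJ/h
ΔT = Q/(ṁ·Cp) = 43200/(1350×0.850) = 37.647 K
T_out = 50.7 − 37.647 = 13.053 °C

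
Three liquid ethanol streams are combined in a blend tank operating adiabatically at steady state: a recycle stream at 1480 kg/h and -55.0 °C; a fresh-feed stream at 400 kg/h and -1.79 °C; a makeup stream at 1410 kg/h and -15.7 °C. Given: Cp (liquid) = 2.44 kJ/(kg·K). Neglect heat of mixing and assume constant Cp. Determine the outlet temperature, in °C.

Adiabatic, steady state ⇒ Σ ṁᵢCp,ᵢ(T_out − Tᵢ) = 0
Σ ṁᵢCp,ᵢTᵢ = 1480×2.44×-55.0 + 400×2.44×-1.79 + 1410×2.44×-15.7 = -254380
Σ ṁᵢCp,ᵢ = 1480×2.44 + 400×2.44 + 1410×2.44 = 8027.6
T_out = -254380 / 8027.6 = -31.688 °C

T_out = -31.7 °C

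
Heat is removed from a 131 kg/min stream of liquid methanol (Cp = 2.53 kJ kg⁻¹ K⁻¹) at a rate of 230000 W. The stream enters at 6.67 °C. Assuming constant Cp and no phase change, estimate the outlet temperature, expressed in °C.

Q = 230000 W = 13800 kJ/min
ΔT = Q/(ṁ·Cp) = 13800/(131×2.53) = 41.638 K
T_out = 6.67 − 41.638 = -34.968 °C

T_out = -35.0 °C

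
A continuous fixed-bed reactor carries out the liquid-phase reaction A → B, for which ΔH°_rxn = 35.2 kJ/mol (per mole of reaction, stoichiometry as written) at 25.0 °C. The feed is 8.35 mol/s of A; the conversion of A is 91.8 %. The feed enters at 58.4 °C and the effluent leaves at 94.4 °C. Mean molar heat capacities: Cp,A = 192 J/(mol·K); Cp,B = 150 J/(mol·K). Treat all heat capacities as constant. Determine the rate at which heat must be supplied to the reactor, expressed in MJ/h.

Q_in = 1100 MJ/h

Extent of reaction ξ = 0.918 × 8.35 = 7.6653 mol/s
Reaction term: ξ·ΔH°_rxn = 7.6653 × 35.2 = 269.82 kJ/s
Sensible, feed 58.4→25 °C: -53.547 kJ/s
Outlet flows (mol/s): A 0.6847, B 7.6653
Sensible, products 25→94.4 °C: 88.919 kJ/s
Q = ΔH = 305.19 kJ/s = 305.19 kW
Heat supplied = 1098.7 MJ/h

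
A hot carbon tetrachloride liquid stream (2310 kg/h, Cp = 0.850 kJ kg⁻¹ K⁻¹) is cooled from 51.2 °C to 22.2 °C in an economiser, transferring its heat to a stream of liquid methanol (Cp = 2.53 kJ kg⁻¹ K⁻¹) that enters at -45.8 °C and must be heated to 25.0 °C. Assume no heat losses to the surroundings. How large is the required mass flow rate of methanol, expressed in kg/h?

Heat released by hot stream: Q = 2310 × 0.850 × (51.2 − 22.2) = 56942 kJ/h
Energy balance on cold side (adiabatic exchanger): Q = ṁ_c·Cp_c·(T_c,out − T_c,in)
ṁ_c = 56942 / [2.53 × (25.0 − -45.8)] = 317.89 kg/h

ṁ_c = 318 kg/h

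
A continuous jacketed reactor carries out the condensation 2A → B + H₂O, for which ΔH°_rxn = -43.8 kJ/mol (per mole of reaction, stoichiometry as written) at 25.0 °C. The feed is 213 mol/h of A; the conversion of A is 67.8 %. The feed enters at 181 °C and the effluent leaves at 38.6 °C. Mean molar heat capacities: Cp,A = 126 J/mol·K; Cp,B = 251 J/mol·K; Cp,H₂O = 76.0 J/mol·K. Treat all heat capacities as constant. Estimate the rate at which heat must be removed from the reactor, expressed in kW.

Extent of reaction ξ = 0.678 × 213 / 2 = 72.207 mol/h
Reaction term: ξ·ΔH°_rxn = 72.207 × -43.8 = -3162.7 kJ/h
Sensible, feed 181→25 °C: -4186.7 kJ/h
Outlet flows (mol/h): A 68.586, B 72.207, H₂O 72.207
Sensible, products 25→38.6 °C: 438.65 kJ/h
Q = ΔH = -6910.7 kJ/h = -1.9197 kW
Heat removed = 1.9197 kW

Q_out = 1.92 kW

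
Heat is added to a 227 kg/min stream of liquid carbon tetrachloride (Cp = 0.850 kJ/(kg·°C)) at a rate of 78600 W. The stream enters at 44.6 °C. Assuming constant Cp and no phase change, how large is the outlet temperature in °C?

Q = 78600 W = 4716 kJ/min
ΔT = Q/(ṁ·Cp) = 4716/(227×0.850) = 24.442 K
T_out = 44.6 + 24.442 = 69.042 °C

T_out = 69.0 °C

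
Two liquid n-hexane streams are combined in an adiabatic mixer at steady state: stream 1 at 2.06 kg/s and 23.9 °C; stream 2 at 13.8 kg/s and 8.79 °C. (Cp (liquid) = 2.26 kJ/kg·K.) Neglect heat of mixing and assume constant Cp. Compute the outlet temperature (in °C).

Adiabatic, steady state ⇒ Σ ṁᵢCp,ᵢ(T_out − Tᵢ) = 0
Σ ṁᵢCp,ᵢTᵢ = 2.06×2.26×23.9 + 13.8×2.26×8.79 = 385.41
Σ ṁᵢCp,ᵢ = 2.06×2.26 + 13.8×2.26 = 35.844
T_out = 385.41 / 35.844 = 10.753 °C

T_out = 10.8 °C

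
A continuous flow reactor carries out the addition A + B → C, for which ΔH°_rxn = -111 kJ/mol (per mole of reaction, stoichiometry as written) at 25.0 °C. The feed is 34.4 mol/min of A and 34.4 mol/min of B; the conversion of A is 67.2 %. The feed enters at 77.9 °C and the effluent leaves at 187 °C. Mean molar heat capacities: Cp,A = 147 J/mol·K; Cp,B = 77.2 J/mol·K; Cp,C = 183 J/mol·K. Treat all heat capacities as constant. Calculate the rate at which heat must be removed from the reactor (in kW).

Extent of reaction ξ = 0.672 × 34.4 = 23.117 mol/min
Reaction term: ξ·ΔH°_rxn = 23.117 × -111 = -2566 kJ/min
Sensible, feed 77.9→25 °C: -407.99 kJ/min
Outlet flows (mol/min): A 11.283, B 11.283, C 23.117
Sensible, products 25→187 °C: 1095.1 kJ/min
Q = ΔH = -1878.8 kJ/min = -31.314 kW
Heat removed = 31.314 kW

Q_out = 31.3 kW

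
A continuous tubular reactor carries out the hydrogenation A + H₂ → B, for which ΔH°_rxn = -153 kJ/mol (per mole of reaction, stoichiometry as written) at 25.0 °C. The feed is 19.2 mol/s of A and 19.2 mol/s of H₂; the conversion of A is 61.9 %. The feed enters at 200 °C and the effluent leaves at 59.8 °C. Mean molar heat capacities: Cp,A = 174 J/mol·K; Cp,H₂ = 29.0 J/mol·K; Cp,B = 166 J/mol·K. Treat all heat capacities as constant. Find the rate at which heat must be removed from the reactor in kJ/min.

Q_out = 143000 kJ/min

Extent of reaction ξ = 0.619 × 19.2 = 11.885 mol/s
Reaction term: ξ·ΔH°_rxn = 11.885 × -153 = -1818.4 kJ/s
Sensible, feed 200→25 °C: -682.08 kJ/s
Outlet flows (mol/s): A 7.3152, H₂ 7.3152, B 11.885
Sensible, products 25→59.8 °C: 120.33 kJ/s
Q = ΔH = -2380.1 kJ/s = -2380.1 kW
Heat removed = 142810 kJ/min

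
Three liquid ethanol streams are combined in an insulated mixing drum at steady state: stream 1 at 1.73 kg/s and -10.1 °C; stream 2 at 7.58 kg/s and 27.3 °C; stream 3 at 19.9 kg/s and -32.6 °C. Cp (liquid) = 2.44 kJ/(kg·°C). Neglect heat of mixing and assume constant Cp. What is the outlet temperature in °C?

Energy balance with Q = 0: Σ ṁᵢCp,ᵢ(T_out − Tᵢ) = 0
T_out = Σ ṁᵢCp,ᵢTᵢ / Σ ṁᵢCp,ᵢ
      = -1120.6 / 71.272 = -15.723 °C

T_out = -15.7 °C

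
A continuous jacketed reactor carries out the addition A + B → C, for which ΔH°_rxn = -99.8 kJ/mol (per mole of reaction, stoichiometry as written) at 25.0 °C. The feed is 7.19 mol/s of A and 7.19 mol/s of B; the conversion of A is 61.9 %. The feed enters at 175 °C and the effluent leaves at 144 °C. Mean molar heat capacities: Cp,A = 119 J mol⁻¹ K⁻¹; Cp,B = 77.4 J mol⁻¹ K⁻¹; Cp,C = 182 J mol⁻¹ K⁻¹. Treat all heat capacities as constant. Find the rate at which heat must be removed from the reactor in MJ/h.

Q_out = 1780 MJ/h

Extent of reaction ξ = 0.619 × 7.19 = 4.4506 mol/s
Reaction term: ξ·ΔH°_rxn = 4.4506 × -99.8 = -444.17 kJ/s
Sensible, feed 175→25 °C: -211.82 kJ/s
Outlet flows (mol/s): A 2.7394, B 2.7394, C 4.4506
Sensible, products 25→144 °C: 160.42 kJ/s
Q = ΔH = -495.57 kJ/s = -495.57 kW
Heat removed = 1784.1 MJ/h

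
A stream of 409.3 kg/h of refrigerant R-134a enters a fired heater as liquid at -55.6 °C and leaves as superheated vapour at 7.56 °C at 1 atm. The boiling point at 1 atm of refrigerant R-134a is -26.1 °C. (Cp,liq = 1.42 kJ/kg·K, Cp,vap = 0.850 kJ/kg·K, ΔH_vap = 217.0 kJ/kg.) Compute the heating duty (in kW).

liquid -55.6→-26.1 °C: 41.89 kJ/kg
vaporisation at -26.1 °C: 217 kJ/kg
vapour -26.1→7.56 °C: 28.611 kJ/kg
Δh = 41.89 + 217 + 28.611 = 287.5 kJ/kg
Q = ṁ·Δh = 409.3 kg/h × 287.5 kJ/kg = 117670 kJ/h
|Q| = 32.687 kW

Q = 32.7 kW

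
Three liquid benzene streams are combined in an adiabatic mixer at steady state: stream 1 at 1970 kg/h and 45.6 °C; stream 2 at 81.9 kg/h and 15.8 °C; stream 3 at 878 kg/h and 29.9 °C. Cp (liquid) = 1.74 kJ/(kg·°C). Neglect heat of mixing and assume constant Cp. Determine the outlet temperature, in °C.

Energy balance with Q = 0: Σ ṁᵢCp,ᵢ(T_out − Tᵢ) = 0
Σ ṁᵢCp,ᵢTᵢ = 1970×1.74×45.6 + 81.9×1.74×15.8 + 878×1.74×29.9 = 204240
Σ ṁᵢCp,ᵢ = 1970×1.74 + 81.9×1.74 + 878×1.74 = 5098
T_out = 204240 / 5098 = 40.062 °C

T_out = 40.1 °C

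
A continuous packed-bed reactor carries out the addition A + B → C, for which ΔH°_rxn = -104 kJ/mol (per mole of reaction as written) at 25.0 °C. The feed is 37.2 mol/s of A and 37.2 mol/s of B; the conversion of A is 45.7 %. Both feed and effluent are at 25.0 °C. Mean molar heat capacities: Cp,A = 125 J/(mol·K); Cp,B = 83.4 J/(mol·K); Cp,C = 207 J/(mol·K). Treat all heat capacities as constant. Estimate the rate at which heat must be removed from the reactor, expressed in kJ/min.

Extent of reaction ξ = 0.457 × 37.2 = 17 mol/s
Reaction term: ξ·ΔH°_rxn = 17 × -104 = -1768 kJ/s
Q = ΔH = -1768 kJ/s = -1768 kW
Heat removed = 106080 kJ/min

Q_out = 106000 kJ/min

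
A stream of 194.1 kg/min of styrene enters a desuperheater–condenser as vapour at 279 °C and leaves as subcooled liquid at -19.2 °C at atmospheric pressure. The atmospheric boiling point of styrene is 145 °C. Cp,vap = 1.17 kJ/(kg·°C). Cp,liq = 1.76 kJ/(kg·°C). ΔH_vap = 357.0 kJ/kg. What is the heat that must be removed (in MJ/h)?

vapour 279→145 °C: -156.78 kJ/kg
condensation at 145 °C: -357 kJ/kg
liquid 145→-19.2 °C: -288.99 kJ/kg
Δh = -156.78 + -357 + -288.99 = -802.77 kJ/kg
Q = ṁ·Δh = 194.1 kg/min × -802.77 kJ/kg = -155820 kJ/min
|Q| = 2597 kW = 9349.1 MJ/h

Q_c = 9350 MJ/h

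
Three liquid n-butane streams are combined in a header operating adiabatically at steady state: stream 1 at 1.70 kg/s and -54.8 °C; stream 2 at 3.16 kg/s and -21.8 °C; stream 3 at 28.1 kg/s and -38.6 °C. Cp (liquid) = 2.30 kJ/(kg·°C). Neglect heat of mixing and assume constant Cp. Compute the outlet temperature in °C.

Adiabatic, steady state ⇒ Σ ṁᵢCp,ᵢ(T_out − Tᵢ) = 0
Σ ṁᵢCp,ᵢTᵢ = 1.70×2.30×-54.8 + 3.16×2.30×-21.8 + 28.1×2.30×-38.6 = -2867.4
Σ ṁᵢCp,ᵢ = 1.70×2.30 + 3.16×2.30 + 28.1×2.30 = 75.808
T_out = -2867.4 / 75.808 = -37.825 °C

T_out = -37.8 °C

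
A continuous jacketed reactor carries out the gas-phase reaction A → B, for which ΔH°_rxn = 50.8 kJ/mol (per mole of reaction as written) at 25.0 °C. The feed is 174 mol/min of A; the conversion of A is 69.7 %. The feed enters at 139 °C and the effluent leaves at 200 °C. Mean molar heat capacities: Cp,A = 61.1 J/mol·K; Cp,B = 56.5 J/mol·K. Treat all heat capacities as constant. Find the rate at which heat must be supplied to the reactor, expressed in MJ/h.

Extent of reaction ξ = 0.697 × 174 = 121.28 mol/min
Reaction term: ξ·ΔH°_rxn = 121.28 × 50.8 = 6160.9 kJ/min
Sensible, feed 139→25 °C: -1212 kJ/min
Outlet flows (mol/min): A 52.722, B 121.28
Sensible, products 25→200 °C: 1762.9 kJ/min
Q = ΔH = 6711.8 kJ/min = 111.86 kW
Heat supplied = 402.71 MJ/h

Q_in = 403 MJ/h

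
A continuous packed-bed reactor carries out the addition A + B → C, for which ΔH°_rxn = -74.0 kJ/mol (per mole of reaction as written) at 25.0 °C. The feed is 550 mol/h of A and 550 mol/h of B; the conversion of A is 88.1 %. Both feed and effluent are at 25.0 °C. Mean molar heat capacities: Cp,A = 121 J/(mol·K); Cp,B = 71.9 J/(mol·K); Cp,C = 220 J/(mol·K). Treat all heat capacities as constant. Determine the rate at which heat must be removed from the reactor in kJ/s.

Extent of reaction ξ = 0.881 × 550 = 484.55 mol/h
Reaction term: ξ·ΔH°_rxn = 484.55 × -74.0 = -35857 kJ/h
Q = ΔH = -35857 kJ/h = -9.9602 kW
Heat removed = 9.9602 kJ/s

Q_out = 9.96 kJ/s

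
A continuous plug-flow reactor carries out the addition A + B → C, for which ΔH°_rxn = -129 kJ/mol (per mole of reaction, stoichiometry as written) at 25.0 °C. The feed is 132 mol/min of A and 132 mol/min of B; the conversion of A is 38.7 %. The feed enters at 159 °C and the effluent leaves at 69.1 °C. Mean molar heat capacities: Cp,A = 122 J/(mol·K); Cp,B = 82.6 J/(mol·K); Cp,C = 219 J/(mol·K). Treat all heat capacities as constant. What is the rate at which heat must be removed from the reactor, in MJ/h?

Extent of reaction ξ = 0.387 × 132 = 51.084 mol/min
Reaction term: ξ·ΔH°_rxn = 51.084 × -129 = -6589.8 kJ/min
Sensible, feed 159→25 °C: -3619 kJ/min
Outlet flows (mol/min): A 80.916, B 80.916, C 51.084
Sensible, products 25→69.1 °C: 1223.5 kJ/min
Q = ΔH = -8985.3 kJ/min = -149.76 kW
Heat removed = 539.12 MJ/h

Q_out = 539 MJ/h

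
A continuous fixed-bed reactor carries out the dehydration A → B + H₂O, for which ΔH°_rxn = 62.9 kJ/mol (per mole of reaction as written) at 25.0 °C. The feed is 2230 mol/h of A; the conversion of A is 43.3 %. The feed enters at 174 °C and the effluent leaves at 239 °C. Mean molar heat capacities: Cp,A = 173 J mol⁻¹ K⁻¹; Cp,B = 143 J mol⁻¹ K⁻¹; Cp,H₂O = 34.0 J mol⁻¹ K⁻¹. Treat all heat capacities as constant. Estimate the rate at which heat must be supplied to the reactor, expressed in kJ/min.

Extent of reaction ξ = 0.433 × 2230 = 965.59 mol/h
Reaction term: ξ·ΔH°_rxn = 965.59 × 62.9 = 60736 kJ/h
Sensible, feed 174→25 °C: -57483 kJ/h
Outlet flows (mol/h): A 1264.4, B 965.59, H₂O 965.59
Sensible, products 25→239 °C: 83386 kJ/h
Q = ΔH = 86639 kJ/h = 24.066 kW
Heat supplied = 1444 kJ/min

Q_in = 1440 kJ/min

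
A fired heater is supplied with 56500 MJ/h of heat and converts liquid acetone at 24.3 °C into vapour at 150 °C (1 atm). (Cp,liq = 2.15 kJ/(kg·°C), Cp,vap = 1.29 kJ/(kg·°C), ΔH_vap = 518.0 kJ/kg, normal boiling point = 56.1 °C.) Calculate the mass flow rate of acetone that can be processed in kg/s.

Δh = 2.15×(56.1−24.3) + 518.0 + 1.29×(150−56.1) = 707.5 kJ/kg
Q = 56500 MJ/h = 15694 kJ/s = 15694 kJ/s
ṁ = Q/Δh = 15694 / 707.5 = 22.183 kg/s

ṁ = 22.2 kg/s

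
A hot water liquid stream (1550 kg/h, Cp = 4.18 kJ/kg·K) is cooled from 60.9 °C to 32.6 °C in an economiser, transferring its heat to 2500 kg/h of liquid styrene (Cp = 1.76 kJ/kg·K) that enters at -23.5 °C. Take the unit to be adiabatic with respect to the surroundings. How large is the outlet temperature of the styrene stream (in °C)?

Heat released by hot stream: Q = 1550 × 4.18 × (60.9 − 32.6) = 183360 kJ/h
Energy balance on cold side (adiabatic exchanger): Q = ṁ_c·Cp_c·(T_c,out − T_c,in)
T_c,out = -23.5 + 183360/(2500 × 1.76) = 18.172 °C

T_c,out = 18.2 °C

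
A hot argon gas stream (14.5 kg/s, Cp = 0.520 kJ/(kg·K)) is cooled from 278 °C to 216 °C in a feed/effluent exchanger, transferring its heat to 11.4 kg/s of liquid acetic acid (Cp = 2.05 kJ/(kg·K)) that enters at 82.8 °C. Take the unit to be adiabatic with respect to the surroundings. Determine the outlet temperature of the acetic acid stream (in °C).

Heat released by hot stream: Q = 14.5 × 0.520 × (278 − 216) = 467.48 kJ/s
Energy balance on cold side (adiabatic exchanger): Q = ṁ_c·Cp_c·(T_c,out − T_c,in)
T_c,out = 82.8 + 467.48/(11.4 × 2.05) = 102.8 °C

T_c,out = 103 °C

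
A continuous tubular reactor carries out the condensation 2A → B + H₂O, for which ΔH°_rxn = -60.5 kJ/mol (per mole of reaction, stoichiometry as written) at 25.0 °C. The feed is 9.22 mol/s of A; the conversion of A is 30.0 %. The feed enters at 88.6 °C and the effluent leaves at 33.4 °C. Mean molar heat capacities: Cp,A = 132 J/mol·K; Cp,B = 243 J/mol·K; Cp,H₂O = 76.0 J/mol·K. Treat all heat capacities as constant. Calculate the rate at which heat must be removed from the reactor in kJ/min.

Extent of reaction ξ = 0.300 × 9.22 / 2 = 1.383 mol/s
Reaction term: ξ·ΔH°_rxn = 1.383 × -60.5 = -83.671 kJ/s
Sensible, feed 88.6→25 °C: -77.404 kJ/s
Outlet flows (mol/s): A 6.454, B 1.383, H₂O 1.383
Sensible, products 25→33.4 °C: 10.862 kJ/s
Q = ΔH = -150.21 kJ/s = -150.21 kW
Heat removed = 9012.8 kJ/min

Q_out = 9010 kJ/min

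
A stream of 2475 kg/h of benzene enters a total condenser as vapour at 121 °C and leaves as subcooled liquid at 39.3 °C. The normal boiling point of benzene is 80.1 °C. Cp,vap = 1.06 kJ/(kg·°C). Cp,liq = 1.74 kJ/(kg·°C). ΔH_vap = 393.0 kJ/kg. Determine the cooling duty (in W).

Q_c = 349000 W

vapour 121→80.1 °C: -43.354 kJ/kg
condensation at 80.1 °C: -393 kJ/kg
liquid 80.1→39.3 °C: -70.992 kJ/kg
Δh = -43.354 + -393 + -70.992 = -507.35 kJ/kg
Q = ṁ·Δh = 2475 kg/h × -507.35 kJ/kg = -1.2557e+06 kJ/h
|Q| = 348.8 kW = 348800 W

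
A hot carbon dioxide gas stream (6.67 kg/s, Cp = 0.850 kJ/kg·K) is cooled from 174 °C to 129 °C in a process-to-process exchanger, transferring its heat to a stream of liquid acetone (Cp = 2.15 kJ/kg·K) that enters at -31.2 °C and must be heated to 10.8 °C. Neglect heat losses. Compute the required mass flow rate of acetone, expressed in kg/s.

Heat released by hot stream: Q = 6.67 × 0.850 × (174 − 129) = 255.13 kJ/s
Energy balance on cold side (adiabatic exchanger): Q = ṁ_c·Cp_c·(T_c,out − T_c,in)
ṁ_c = 255.13 / [2.15 × (10.8 − -31.2)] = 2.8253 kg/s

ṁ_c = 2.83 kg/s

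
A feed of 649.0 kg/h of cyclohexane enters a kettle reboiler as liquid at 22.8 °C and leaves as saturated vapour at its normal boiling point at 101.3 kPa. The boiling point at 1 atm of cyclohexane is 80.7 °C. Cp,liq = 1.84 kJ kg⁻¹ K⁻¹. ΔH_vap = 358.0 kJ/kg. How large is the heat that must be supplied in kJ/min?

Q = 5020 kJ/min

liquid 22.8→80.7 °C: 106.54 kJ/kg
vaporisation at 80.7 °C: 358 kJ/kg
Δh = 106.54 + 358 = 464.54 kJ/kg
Q = ṁ·Δh = 649.0 kg/h × 464.54 kJ/kg = 301480 kJ/h
|Q| = 83.746 kW = 5024.7 kJ/min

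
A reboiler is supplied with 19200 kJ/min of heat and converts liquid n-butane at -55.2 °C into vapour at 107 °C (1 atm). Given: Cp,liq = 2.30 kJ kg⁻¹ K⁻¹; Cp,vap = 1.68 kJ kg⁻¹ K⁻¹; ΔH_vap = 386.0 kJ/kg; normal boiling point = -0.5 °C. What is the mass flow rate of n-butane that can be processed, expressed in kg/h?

ṁ = 1660 kg/h

Δh = 2.30×(-0.5−-55.2) + 386.0 + 1.68×(107−-0.5) = 692.41 kJ/kg
Q = 19200 kJ/min = 320 kJ/s = 1.152e+06 kJ/h
ṁ = Q/Δh = 1.152e+06 / 692.41 = 1663.8 kg/h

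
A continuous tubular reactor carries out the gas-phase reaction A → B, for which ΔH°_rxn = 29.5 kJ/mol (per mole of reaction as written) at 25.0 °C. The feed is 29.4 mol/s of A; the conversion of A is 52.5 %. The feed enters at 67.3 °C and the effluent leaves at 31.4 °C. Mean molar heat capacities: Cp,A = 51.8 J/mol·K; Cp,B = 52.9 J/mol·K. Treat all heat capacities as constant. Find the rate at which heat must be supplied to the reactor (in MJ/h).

Q_in = 1440 MJ/h

Extent of reaction ξ = 0.525 × 29.4 = 15.435 mol/s
Reaction term: ξ·ΔH°_rxn = 15.435 × 29.5 = 455.33 kJ/s
Sensible, feed 67.3→25 °C: -64.42 kJ/s
Outlet flows (mol/s): A 13.965, B 15.435
Sensible, products 25→31.4 °C: 9.8554 kJ/s
Q = ΔH = 400.77 kJ/s = 400.77 kW
Heat supplied = 1442.8 MJ/h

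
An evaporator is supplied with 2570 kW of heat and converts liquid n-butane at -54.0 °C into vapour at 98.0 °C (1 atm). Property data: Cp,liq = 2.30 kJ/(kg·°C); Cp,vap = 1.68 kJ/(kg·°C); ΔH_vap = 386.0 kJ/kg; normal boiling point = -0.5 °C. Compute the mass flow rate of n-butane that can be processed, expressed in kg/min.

Δh = 2.30×(-0.5−-54.0) + 386.0 + 1.68×(98.0−-0.5) = 674.53 kJ/kg
Q = 2570 kW = 2570 kJ/s = 154200 kJ/min
ṁ = Q/Δh = 154200 / 674.53 = 228.6 kg/min

ṁ = 229 kg/min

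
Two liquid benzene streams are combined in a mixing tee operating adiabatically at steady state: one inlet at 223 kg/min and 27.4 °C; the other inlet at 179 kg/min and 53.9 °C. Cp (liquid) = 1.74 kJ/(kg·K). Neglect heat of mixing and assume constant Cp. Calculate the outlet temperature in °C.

T_out = 39.2 °C

No heat crosses the boundary, so H_out = H_in.
T_out = Σ ṁᵢCp,ᵢTᵢ / Σ ṁᵢCp,ᵢ
      = 27419 / 699.48 = 39.2 °C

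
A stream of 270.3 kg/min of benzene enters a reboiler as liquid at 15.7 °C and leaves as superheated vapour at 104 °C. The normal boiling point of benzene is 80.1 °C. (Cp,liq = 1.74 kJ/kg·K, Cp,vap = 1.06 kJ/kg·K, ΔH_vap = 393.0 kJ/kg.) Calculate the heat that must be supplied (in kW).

Q = 2390 kW

liquid 15.7→80.1 °C: 112.06 kJ/kg
vaporisation at 80.1 °C: 393 kJ/kg
vapour 80.1→104 °C: 25.334 kJ/kg
Δh = 112.06 + 393 + 25.334 = 530.39 kJ/kg
Q = ṁ·Δh = 270.3 kg/min × 530.39 kJ/kg = 143360 kJ/min
|Q| = 2389.4 kW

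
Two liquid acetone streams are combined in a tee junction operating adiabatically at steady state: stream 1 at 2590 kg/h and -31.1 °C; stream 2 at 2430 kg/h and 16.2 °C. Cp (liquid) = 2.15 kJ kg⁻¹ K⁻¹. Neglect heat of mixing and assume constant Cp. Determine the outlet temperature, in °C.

T_out = -8.20 °C

No heat crosses the boundary, so H_out = H_in.
Σ ṁᵢCp,ᵢTᵢ = 2590×2.15×-31.1 + 2430×2.15×16.2 = -88543
Σ ṁᵢCp,ᵢ = 2590×2.15 + 2430×2.15 = 10793
T_out = -88543 / 10793 = -8.2038 °C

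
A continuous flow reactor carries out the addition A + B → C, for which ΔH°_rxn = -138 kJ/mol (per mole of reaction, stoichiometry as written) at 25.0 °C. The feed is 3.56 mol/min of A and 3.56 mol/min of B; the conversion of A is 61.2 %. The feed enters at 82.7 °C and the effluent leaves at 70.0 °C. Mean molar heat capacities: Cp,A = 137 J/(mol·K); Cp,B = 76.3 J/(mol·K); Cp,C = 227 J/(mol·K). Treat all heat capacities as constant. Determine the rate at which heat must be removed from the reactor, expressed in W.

Extent of reaction ξ = 0.612 × 3.56 = 2.1787 mol/min
Reaction term: ξ·ΔH°_rxn = 2.1787 × -138 = -300.66 kJ/min
Sensible, feed 82.7→25 °C: -43.814 kJ/min
Outlet flows (mol/min): A 1.3813, B 1.3813, C 2.1787
Sensible, products 25→70.0 °C: 35.514 kJ/min
Q = ΔH = -308.96 kJ/min = -5.1494 kW
Heat removed = 5149.4 W

Q_out = 5150 W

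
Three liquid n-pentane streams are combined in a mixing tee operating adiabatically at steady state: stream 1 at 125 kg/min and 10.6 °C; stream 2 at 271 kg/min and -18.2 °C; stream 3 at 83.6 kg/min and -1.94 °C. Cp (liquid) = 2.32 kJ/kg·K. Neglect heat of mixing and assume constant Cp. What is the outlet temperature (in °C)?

Energy balance with Q = 0: Σ ṁᵢCp,ᵢ(T_out − Tᵢ) = 0
T_out = Σ ṁᵢCp,ᵢTᵢ / Σ ṁᵢCp,ᵢ
      = -8745 / 1112.7 = -7.8594 °C

T_out = -7.86 °C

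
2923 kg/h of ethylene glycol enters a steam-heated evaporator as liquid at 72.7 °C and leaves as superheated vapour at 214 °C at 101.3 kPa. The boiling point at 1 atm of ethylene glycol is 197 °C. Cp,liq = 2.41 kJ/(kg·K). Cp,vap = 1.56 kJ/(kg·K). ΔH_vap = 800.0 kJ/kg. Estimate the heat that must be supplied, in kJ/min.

Q = 54900 kJ/min

liquid 72.7→197 °C: 299.56 kJ/kg
vaporisation at 197 °C: 800 kJ/kg
vapour 197→214 °C: 26.52 kJ/kg
Δh = 299.56 + 800 + 26.52 = 1126.1 kJ/kg
Q = ṁ·Δh = 2923 kg/h × 1126.1 kJ/kg = 3.2915e+06 kJ/h
|Q| = 914.32 kW = 54859 kJ/min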